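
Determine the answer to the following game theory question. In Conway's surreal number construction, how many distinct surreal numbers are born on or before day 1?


Day 0: {|} = 0 is born. Count = 1.
Day n: the number of surreal numbers born by day n is 2^(n+1) - 1.
By day 0: 2^1 - 1 = 1
By day 1: 2^2 - 1 = 3
By day 1: 3 surreal numbers.

3


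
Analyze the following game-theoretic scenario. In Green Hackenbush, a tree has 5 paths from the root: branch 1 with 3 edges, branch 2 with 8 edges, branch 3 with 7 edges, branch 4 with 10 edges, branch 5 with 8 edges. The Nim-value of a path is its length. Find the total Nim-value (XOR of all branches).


The tree has 5 branches from the ground vertex.
In Green Hackenbush, the Nim-value of a simple path of length k is k.
Branch 1: length 3, Nim-value = 3
Branch 2: length 8, Nim-value = 8
Branch 3: length 7, Nim-value = 7
Branch 4: length 10, Nim-value = 10
Branch 5: length 8, Nim-value = 8
Total Nim-value = XOR of all branch values:
0 XOR 3 = 3
3 XOR 8 = 11
11 XOR 7 = 12
12 XOR 10 = 6
6 XOR 8 = 14
Nim-value of the tree = 14

14


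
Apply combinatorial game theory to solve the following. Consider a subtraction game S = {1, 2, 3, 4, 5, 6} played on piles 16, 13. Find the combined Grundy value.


Subtraction set: {1, 2, 3, 4, 5, 6}
For this subtraction set, G(n) = n mod 7 (period = max + 1 = 7).
Pile 1 (size 16): G(16) = 16 mod 7 = 2
Pile 2 (size 13): G(13) = 13 mod 7 = 6
Total Grundy value = XOR of all: 2 XOR 6 = 4

4


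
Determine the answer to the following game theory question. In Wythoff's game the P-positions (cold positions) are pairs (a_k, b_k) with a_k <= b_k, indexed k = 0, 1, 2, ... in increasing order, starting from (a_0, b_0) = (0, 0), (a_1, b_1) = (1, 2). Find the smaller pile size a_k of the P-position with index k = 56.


By Wythoff's theorem, a_k = floor(k * phi) and b_k = floor(k * phi^2) = a_k + k, where phi = (1 + sqrt(5))/2 is the golden ratio.
phi = (1 + sqrt(5))/2 = 1.618034
k = 56
k * phi = 56 * 1.618034 = 90.609903
a_56 = floor(k * phi) = 90

90


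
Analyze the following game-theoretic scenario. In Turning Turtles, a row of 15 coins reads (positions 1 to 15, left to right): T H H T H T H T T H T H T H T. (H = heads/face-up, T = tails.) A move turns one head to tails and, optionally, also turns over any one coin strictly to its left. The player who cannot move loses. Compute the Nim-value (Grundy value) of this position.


Coins: T H H T H T H T T H T H T H T
Key fact: a single head at position k behaves exactly like a Nim heap of size k (turning it to T and optionally flipping a coin at j < k corresponds to moving the heap from k to j, or to 0), and heads combine as a disjunctive sum (two heads at the same place would cancel, matching j XOR j = 0). So the Nim-value is the XOR of the 1-indexed positions of the heads.
Face-up positions (1-indexed): [2, 3, 5, 7, 10, 12, 14]
XOR 0 with 2: 0 XOR 2 = 2
XOR 2 with 3: 2 XOR 3 = 1
XOR 1 with 5: 1 XOR 5 = 4
XOR 4 with 7: 4 XOR 7 = 3
XOR 3 with 10: 3 XOR 10 = 9
XOR 9 with 12: 9 XOR 12 = 5
XOR 5 with 14: 5 XOR 14 = 11
Nim-value = 11

11


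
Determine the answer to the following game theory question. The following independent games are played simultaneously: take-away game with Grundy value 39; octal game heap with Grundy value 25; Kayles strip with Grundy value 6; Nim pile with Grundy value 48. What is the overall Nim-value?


By the Sprague-Grundy theorem, the Grundy value of a sum of games is the XOR of individual Grundy values.
take-away game: Grundy value = 39. Running XOR: 0 XOR 39 = 39
octal game heap: Grundy value = 25. Running XOR: 39 XOR 25 = 62
Kayles strip: Grundy value = 6. Running XOR: 62 XOR 6 = 56
Nim pile: Grundy value = 48. Running XOR: 56 XOR 48 = 8
The combined Grundy value is 8.

8


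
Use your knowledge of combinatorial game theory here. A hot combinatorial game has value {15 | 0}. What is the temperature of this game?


The game is {15 | 0}, a switch {a | b} with numbers a > b.
Cooling {a | b} by t gives {a - t | b + t}, which stops being hot when a - t = b + t, i.e. at t = (a - b)/2. So the temperature of a switch is (a - b)/2.
Temperature = (Left option - Right option) / 2
= (15 - (0)) / 2
= 15 / 2
= 15/2

15/2


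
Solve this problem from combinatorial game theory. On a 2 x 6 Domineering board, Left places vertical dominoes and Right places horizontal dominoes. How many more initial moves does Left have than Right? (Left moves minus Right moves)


Board is 2 x 6 (rows x cols).
Left (vertical) placements: (rows-1) * cols = 1 * 6 = 6
Right (horizontal) placements: rows * (cols-1) = 2 * 5 = 10
Advantage = Left - Right = 6 - 10 = -4

-4


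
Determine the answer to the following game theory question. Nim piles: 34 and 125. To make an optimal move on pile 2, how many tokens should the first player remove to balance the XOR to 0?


Piles: 34 and 125
Current XOR: 34 XOR 125 = 95 (non-zero, so this is an N-position).
To make the XOR zero, we need to find a move that balances the piles.
For pile 2 (size 125): target = 125 XOR 95 = 34
We reduce pile 2 from 125 to 34.
Tokens removed: 125 - 34 = 91
Verification: 34 XOR 34 = 0

91


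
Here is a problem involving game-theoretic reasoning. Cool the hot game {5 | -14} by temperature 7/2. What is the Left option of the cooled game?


Original game: {5 | -14} (a switch {a | b} with a > b).
Cooling by t (for t below the temperature (a - b)/2 = 19/2) taxes each move by t: {a | b} cooled by t is {a - t | b + t}.
Cooling amount: t = 7/2
Cooled Left option: 5 - 7/2 = 3/2
Cooled Right option: -14 + 7/2 = -21/2
Cooled game: {3/2 | -21/2}
Left option = 3/2

3/2


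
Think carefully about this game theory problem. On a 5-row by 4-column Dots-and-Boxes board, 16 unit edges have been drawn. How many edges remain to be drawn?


Grid: 5 x 4 boxes, i.e. 6 rows and 5 columns of dots.
Horizontal edges: (rows + 1) * cols = 6 * 4 = 24
Vertical edges: rows * (cols + 1) = 5 * 5 = 25
Total edges: 24 + 25 = 49
Edges drawn: 16
Remaining: 49 - 16 = 33

33


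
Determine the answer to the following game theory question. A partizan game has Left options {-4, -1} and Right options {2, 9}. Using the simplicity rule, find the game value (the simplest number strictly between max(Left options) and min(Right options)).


Left options: {-4, -1}, max = -1
Right options: {2, 9}, min = 2
All options are numbers and max(Left) < min(Right), so by the simplicity theorem the value is the simplest (earliest-born) number strictly between -1 and 2.
Integers 0 through 1 all lie strictly between -1 and 2.
Among integers, the simplest (lowest birthday = smallest |n|; 0 is born on day 0, +-n on day n) is 0.
No non-integer in the interval can be simpler: if x is a non-integer in the interval, then floor(x) or ceil(x) also lies in the interval (the interval contains an integer), and both are proper prefixes of x's sign expansion, i.e. born earlier. So the game value is 0.
Game value = 0

0


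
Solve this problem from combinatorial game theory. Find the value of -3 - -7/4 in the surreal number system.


x = -3, y = -7/4
Converting to common denominator: 4
x = -12/4, y = -7/4
x - y = -3 - -7/4 = -5/4

-5/4


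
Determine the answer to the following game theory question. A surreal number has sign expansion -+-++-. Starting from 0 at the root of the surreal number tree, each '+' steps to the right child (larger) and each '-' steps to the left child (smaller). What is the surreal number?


Sign expansion: -+-++-
Rule: track bounds (lo, hi), initially (-inf, +inf). On '+', the current value becomes lo and we move to the simplest number in (value, hi): value + 1 if hi = +inf, otherwise the midpoint (value + hi)/2. On '-', the current value becomes hi and we move to value - 1 if lo = -inf, otherwise the midpoint (lo + value)/2.
Start at 0.
Step 1: sign = -, move left. Bounds: (-inf, 0). Value = -1
Step 2: sign = +, move right. Bounds: (-1, 0). Value = -1/2
Step 3: sign = -, move left. Bounds: (-1, -1/2). Value = -3/4
Step 4: sign = +, move right. Bounds: (-3/4, -1/2). Value = -5/8
Step 5: sign = +, move right. Bounds: (-5/8, -1/2). Value = -9/16
Step 6: sign = -, move left. Bounds: (-5/8, -9/16). Value = -19/32
The surreal number with sign expansion -+-++- is -19/32.

-19/32


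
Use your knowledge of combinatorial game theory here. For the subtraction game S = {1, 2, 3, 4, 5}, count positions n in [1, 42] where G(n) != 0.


Subtraction set S = {1, 2, 3, 4, 5}, so G(n) = n mod 6.
G(n) = 0 when n is a multiple of 6.
Multiples of 6 in [1, 42]: 7
N-positions (nonzero Grundy) = 42 - 7 = 35

35


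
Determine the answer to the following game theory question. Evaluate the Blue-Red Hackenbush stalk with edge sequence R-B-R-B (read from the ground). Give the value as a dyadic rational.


Edges (from ground): R-B-R-B
By Berlekamp's sign-expansion rule, a Blue-Red Hackenbush stalk has the value of the surreal number whose sign sequence is the edge sequence with B -> + and R -> -.
Sign sequence: -+-+
Trace the sign expansion in the surreal number tree, starting from 0:
Edge 1: R (sign -) -> bounds (-inf, 0), value = -1
Edge 2: B (sign +) -> bounds (-1, 0), value = -1/2
Edge 3: R (sign -) -> bounds (-1, -1/2), value = -3/4
Edge 4: B (sign +) -> bounds (-3/4, -1/2), value = -5/8
Game value = -5/8

-5/8


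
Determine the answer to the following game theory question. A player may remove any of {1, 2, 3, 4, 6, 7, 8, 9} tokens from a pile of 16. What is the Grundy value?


The subtraction set is S = {1, 2, 3, 4, 6, 7, 8, 9}.
G(k) = mex{ G(k - s) : s in S, s <= k }. We compute iteratively: G(0) = 0.
G(1) = mex({0}) = 1
G(2) = mex({0, 1}) = 2
G(3) = mex({0, 1, 2}) = 3
G(4) = mex({0, 1, 2, 3}) = 4
G(5) = mex({1, 2, 3, 4}) = 0
G(6) = mex({0, 2, 3, 4}) = 1
G(7) = mex({0, 1, 3, 4}) = 2
G(8) = mex({0, 1, 2, 4}) = 3
G(9) = mex({0, 1, 2, 3}) = 4
G(10) = mex({1, 2, 3, 4}) = 0
G(11) = mex({0, 2, 3, 4}) = 1
G(12) = mex({0, 1, 3, 4}) = 2
G(13) = mex({0, 1, 2, 4}) = 3
Observe that G(5)..G(13) = 0, 1, 2, 3, 4, 0, 1, 2, 3 repeats G(0)..G(8) = 0, 1, 2, 3, 4, 0, 1, 2, 3.
For k >= max(S) = 9, G(k) is determined by the previous 9 values G(k-9)..G(k-1); a window of 9 consecutive values has recurred shifted by 5, so by induction G(k + 5) = G(k) for all k >= 0: the sequence is periodic from the start with period 5.
One period: G(0..4) = 0, 1, 2, 3, 4.
16 mod 5 = 1, so G(16) = G(1) = 1.

1


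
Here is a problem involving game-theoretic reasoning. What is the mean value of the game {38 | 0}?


Game = {38 | 0}, a switch {a | b} with numbers a > b.
Its thermograph has left wall a - t and right wall b + t, which meet at t = (a - b)/2, where both equal (a + b)/2. So the mast (mean value) is at (a + b)/2.
Mean = (38 + (0))/2 = 38/2 = 19

19


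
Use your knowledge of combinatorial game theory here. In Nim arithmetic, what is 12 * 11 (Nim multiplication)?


Nim multiplication is bilinear over XOR: (u XOR v) * w = (u*w) XOR (v*w).
So we split each operand into its bit components and XOR the pairwise Nim products.
12 = 4 + 8 (as XOR of powers of 2).
11 = 1 + 2 + 8 (as XOR of powers of 2).
Using the standard Nim-product table on single bits:
  2*2 = 3,   2*4 = 8,   2*8 = 12,
  4*4 = 6,   4*8 = 11,  8*8 = 13,
and  1*x = x (identity), k*l = l*k (commutative).
Pairwise Nim products:
  4 * 1 = 4
  4 * 2 = 8
  4 * 8 = 11
  8 * 1 = 8
  8 * 2 = 12
  8 * 8 = 13
XOR them: 4 XOR 8 XOR 11 XOR 8 XOR 12 XOR 13 = 14.
Result: 12 * 11 = 14 (in Nim).

14


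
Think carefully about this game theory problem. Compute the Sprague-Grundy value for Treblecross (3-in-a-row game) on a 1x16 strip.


Treblecross: place X on empty cells; 3-in-a-row wins.
Playing within two cells of an existing X lets the opponent win at once, so sensible play treats the cells i-2..i+2 around each X as dead. The player left with no safe cell loses, so this is a normal-play take-away game on strips of safe cells.
Placing X at cell i (0-indexed) of a strip of k safe cells leaves independent strips of sizes max(0, i-2) and max(0, k-i-3). Hence G(k) = mex{ G(max(0,i-2)) XOR G(max(0,k-i-3)) : 0 <= i < k }, with G(0) = 0.
G(1): splits (0,0):0^0=0 -> mex({0}) = 1
G(2): splits (0,0):0^0=0 -> mex({0}) = 1
G(3): splits (0,0):0^0=0 -> mex({0}) = 1
G(4): splits (0,1):0^1=1 (0,0):0^0=0 -> mex({0, 1}) = 2
G(5): splits (0,2):0^1=1 (0,1):0^1=1 (0,0):0^0=0 -> mex({0, 1}) = 2
G(6) = mex({1}) = 0
G(7) = mex({0, 1, 2}) = 3
G(8) = mex({0, 1, 2}) = 3
G(9) = mex({0, 2}) = 1
G(10) = mex({0, 2, 3}) = 1
G(11) = mex({0, 3}) = 1
G(12) = mex({1, 3}) = 0
G(13) = mex({0, 1, 2, 3}) = 4
G(14) = mex({0, 1, 2}) = 3
G(15) = mex({0, 1, 2}) = 3
G(16) = mex({0, 1, 2, 4}) = 3
Therefore G(16) = 3.

3


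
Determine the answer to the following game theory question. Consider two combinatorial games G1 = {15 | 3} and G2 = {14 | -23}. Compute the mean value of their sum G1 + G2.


G1 = {15 | 3}, G2 = {14 | -23}
Each is a switch {a | b} with numbers a > b; its mean value is (a + b)/2, and mean value is additive over game sums: m(G1 + G2) = m(G1) + m(G2).
Mean of G1 = (15 + (3))/2 = 18/2 = 9
Mean of G2 = (14 + (-23))/2 = -9/2 = -9/2
Mean of G1 + G2 = 9 + -9/2 = 9/2

9/2


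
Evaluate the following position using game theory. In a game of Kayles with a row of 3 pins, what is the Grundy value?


Kayles: a move removes 1 or 2 adjacent pins from a contiguous row.
Removing pins from a row of k leaves two independent rows (a, b) with a + b = k - 1 (one pin) or a + b = k - 2 (two pins); an end removal gives a = 0.
By Sprague-Grundy, G(k) = mex{ G(a) XOR G(b) } over all these splits. G(0) = 0.
G(1): splits (0,0):0^0=0 -> mex({0}) = 1
G(2): splits (0,1):0^1=1 (0,0):0^0=0 -> mex({0, 1}) = 2
G(3): splits (0,2):0^2=2 (1,1):1^1=0 (0,1):0^1=1 -> mex({0, 1, 2}) = 3
Therefore G(3) = 3.

3


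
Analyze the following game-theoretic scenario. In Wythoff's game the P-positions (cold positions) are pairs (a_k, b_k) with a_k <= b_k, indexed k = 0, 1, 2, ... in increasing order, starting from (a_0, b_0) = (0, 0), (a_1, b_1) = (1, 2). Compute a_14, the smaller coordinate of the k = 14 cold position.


By Wythoff's theorem, a_k = floor(k * phi) and b_k = floor(k * phi^2) = a_k + k, where phi = (1 + sqrt(5))/2 is the golden ratio.
phi = (1 + sqrt(5))/2 = 1.618034
k = 14
k * phi = 14 * 1.618034 = 22.652476
a_14 = floor(k * phi) = 22

22


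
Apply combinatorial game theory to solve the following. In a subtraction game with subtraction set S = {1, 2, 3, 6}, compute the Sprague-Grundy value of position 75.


The subtraction set is S = {1, 2, 3, 6}.
G(k) = mex{ G(k - s) : s in S, s <= k }. We compute iteratively: G(0) = 0.
G(1) = mex({0}) = 1
G(2) = mex({0, 1}) = 2
G(3) = mex({0, 1, 2}) = 3
G(4) = mex({1, 2, 3}) = 0
G(5) = mex({0, 2, 3}) = 1
G(6) = mex({0, 1, 3}) = 2
G(7) = mex({0, 1, 2}) = 3
G(8) = mex({1, 2, 3}) = 0
G(9) = mex({0, 2, 3}) = 1
Observe that G(4)..G(9) = 0, 1, 2, 3, 0, 1 repeats G(0)..G(5) = 0, 1, 2, 3, 0, 1.
For k >= max(S) = 6, G(k) is determined by the previous 6 values G(k-6)..G(k-1); a window of 6 consecutive values has recurred shifted by 4, so by induction G(k + 4) = G(k) for all k >= 0: the sequence is periodic from the start with period 4.
One period: G(0..3) = 0, 1, 2, 3.
75 mod 4 = 3, so G(75) = G(3) = 3.

3


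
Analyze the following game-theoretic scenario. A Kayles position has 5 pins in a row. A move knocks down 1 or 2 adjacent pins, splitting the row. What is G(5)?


Kayles: a move removes 1 or 2 adjacent pins from a contiguous row.
Removing pins from a row of k leaves two independent rows (a, b) with a + b = k - 1 (one pin) or a + b = k - 2 (two pins); an end removal gives a = 0.
By Sprague-Grundy, G(k) = mex{ G(a) XOR G(b) } over all these splits. G(0) = 0.
G(1): splits (0,0):0^0=0 -> mex({0}) = 1
G(2): splits (0,1):0^1=1 (0,0):0^0=0 -> mex({0, 1}) = 2
G(3): splits (0,2):0^2=2 (1,1):1^1=0 (0,1):0^1=1 -> mex({0, 1, 2}) = 3
G(4): splits (0,3):0^3=3 (1,2):1^2=3 (0,2):0^2=2 (1,1):1^1=0 -> mex({0, 2, 3}) = 1
G(5): splits (0,4):0^1=1 (1,3):1^3=2 (2,2):2^2=0 (0,3):0^3=3 (1,2):1^2=3 -> mex({0, 1, 2, 3}) = 4
Therefore G(5) = 4.

4


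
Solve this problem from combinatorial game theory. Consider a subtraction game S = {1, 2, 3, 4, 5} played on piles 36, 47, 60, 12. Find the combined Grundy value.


Subtraction set: {1, 2, 3, 4, 5}
For this subtraction set, G(n) = n mod 6 (period = max + 1 = 6).
Pile 1 (size 36): G(36) = 36 mod 6 = 0
Pile 2 (size 47): G(47) = 47 mod 6 = 5
Pile 3 (size 60): G(60) = 60 mod 6 = 0
Pile 4 (size 12): G(12) = 12 mod 6 = 0
Total Grundy value = XOR of all: 0 XOR 5 XOR 0 XOR 0 = 5

5


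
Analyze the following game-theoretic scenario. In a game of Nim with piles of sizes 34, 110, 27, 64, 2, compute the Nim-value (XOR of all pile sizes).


We need the XOR (exclusive or) of all pile sizes.
After XOR-ing pile 1 (size 34): 0 XOR 34 = 34
After XOR-ing pile 2 (size 110): 34 XOR 110 = 76
After XOR-ing pile 3 (size 27): 76 XOR 27 = 87
After XOR-ing pile 4 (size 64): 87 XOR 64 = 23
After XOR-ing pile 5 (size 2): 23 XOR 2 = 21
The Nim-value of this position is 21.

21


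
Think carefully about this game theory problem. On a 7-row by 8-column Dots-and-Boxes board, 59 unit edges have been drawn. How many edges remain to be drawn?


Grid: 7 x 8 boxes, i.e. 8 rows and 9 columns of dots.
Horizontal edges: (rows + 1) * cols = 8 * 8 = 64
Vertical edges: rows * (cols + 1) = 7 * 9 = 63
Total edges: 64 + 63 = 127
Edges drawn: 59
Remaining: 127 - 59 = 68

68


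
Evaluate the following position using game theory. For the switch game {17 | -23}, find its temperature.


The game is {17 | -23}, a switch {a | b} with numbers a > b.
Cooling {a | b} by t gives {a - t | b + t}, which stops being hot when a - t = b + t, i.e. at t = (a - b)/2. So the temperature of a switch is (a - b)/2.
Temperature = (Left option - Right option) / 2
= (17 - (-23)) / 2
= 40 / 2
= 20

20


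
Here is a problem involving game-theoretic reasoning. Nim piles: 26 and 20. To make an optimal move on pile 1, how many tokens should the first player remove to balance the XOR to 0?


Piles: 26 and 20
Current XOR: 26 XOR 20 = 14 (non-zero, so this is an N-position).
To make the XOR zero, we need to find a move that balances the piles.
For pile 1 (size 26): target = 26 XOR 14 = 20
We reduce pile 1 from 26 to 20.
Tokens removed: 26 - 20 = 6
Verification: 20 XOR 20 = 0

6


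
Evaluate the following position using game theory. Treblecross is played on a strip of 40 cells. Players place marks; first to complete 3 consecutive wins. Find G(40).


Treblecross: place X on empty cells; 3-in-a-row wins.
Playing within two cells of an existing X lets the opponent win at once, so sensible play treats the cells i-2..i+2 around each X as dead. The player left with no safe cell loses, so this is a normal-play take-away game on strips of safe cells.
Placing X at cell i (0-indexed) of a strip of k safe cells leaves independent strips of sizes max(0, i-2) and max(0, k-i-3). Hence G(k) = mex{ G(max(0,i-2)) XOR G(max(0,k-i-3)) : 0 <= i < k }, with G(0) = 0.
G(1): splits (0,0):0^0=0 -> mex({0}) = 1
G(2): splits (0,0):0^0=0 -> mex({0}) = 1
G(3): splits (0,0):0^0=0 -> mex({0}) = 1
G(4): splits (0,1):0^1=1 (0,0):0^0=0 -> mex({0, 1}) = 2
G(5): splits (0,2):0^1=1 (0,1):0^1=1 (0,0):0^0=0 -> mex({0, 1}) = 2
G(6) = mex({1}) = 0
G(7) = mex({0, 1, 2}) = 3
G(8) = mex({0, 1, 2}) = 3
G(9) = mex({0, 2}) = 1
G(10) = mex({0, 2, 3}) = 1
G(11) = mex({0, 3}) = 1
G(12) = mex({1, 3}) = 0
G(13) = mex({0, 1, 2, 3}) = 4
G(14) = mex({0, 1, 2}) = 3
G(15) = mex({0, 1, 2}) = 3
G(16) = mex({0, 1, 2, 4}) = 3
G(17) = mex({0, 1, 3, 4}) = 2
G(18) = mex({0, 1, 3, 4}) = 2
G(19) = mex({0, 1, 3, 5}) = 2
G(20) = mex({0, 1, 2, 3, 5}) = 4
G(21) = mex({0, 1, 2, 3, 5}) = 4
G(22) = mex({1, 2, 6}) = 0
G(23) = mex({0, 1, 2, 3, 4, 6}) = 5
G(24) = mex({0, 1, 2, 3, 4}) = 5
G(25) = mex({0, 1, 3, 4, 7}) = 2
G(26) = mex({0, 1, 3, 4, 5, 7}) = 2
G(27) = mex({0, 1, 3, 5}) = 2
G(28) = mex({0, 1, 2, 5}) = 3
G(29) = mex({0, 1, 2, 4, 5, 6}) = 3
G(30) = mex({1, 2, 4, 6}) = 0
G(31) = mex({0, 1, 2, 3, 4, 6}) = 5
G(32) = mex({1, 2, 3, 4, 7}) = 0
G(33) = mex({0, 3, 7}) = 1
G(34) = mex({0, 2, 3, 5, 7}) = 1
G(35) = mex({0, 2, 3, 5, 6}) = 1
G(36) = mex({0, 1, 2, 5, 6}) = 3
G(37) = mex({0, 1, 2, 4, 5, 6}) = 3
G(38) = mex({0, 1, 2, 4}) = 3
G(39) = mex({0, 1, 2, 3, 4, 7}) = 5
G(40) = mex({0, 1, 2, 3, 4, 5, 7}) = 6
Therefore G(40) = 6.

6


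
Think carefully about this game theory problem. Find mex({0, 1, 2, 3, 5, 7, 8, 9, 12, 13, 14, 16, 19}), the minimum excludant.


Set = {0, 1, 2, 3, 5, 7, 8, 9, 12, 13, 14, 16, 19}
0 is in the set.
1 is in the set.
2 is in the set.
3 is in the set.
4 is NOT in the set. This is the mex.
mex = 4

4


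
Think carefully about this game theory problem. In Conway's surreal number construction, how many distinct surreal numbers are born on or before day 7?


Day 0: {|} = 0 is born. Count = 1.
Day n: the number of surreal numbers born by day n is 2^(n+1) - 1.
By day 0: 2^1 - 1 = 1
By day 1: 2^2 - 1 = 3
By day 2: 2^3 - 1 = 7
By day 3: 2^4 - 1 = 15
By day 4: 2^5 - 1 = 31
By day 5: 2^6 - 1 = 63
By day 6: 2^7 - 1 = 127
By day 7: 2^8 - 1 = 255
By day 7: 255 surreal numbers.

255


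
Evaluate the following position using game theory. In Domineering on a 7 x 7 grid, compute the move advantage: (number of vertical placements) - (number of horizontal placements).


Board is 7 x 7 (rows x cols).
Left (vertical) placements: (rows-1) * cols = 6 * 7 = 42
Right (horizontal) placements: rows * (cols-1) = 7 * 6 = 42
Advantage = Left - Right = 42 - 42 = 0

0


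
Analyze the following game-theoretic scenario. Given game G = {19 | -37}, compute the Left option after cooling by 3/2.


Original game: {19 | -37} (a switch {a | b} with a > b).
Cooling by t (for t below the temperature (a - b)/2 = 28) taxes each move by t: {a | b} cooled by t is {a - t | b + t}.
Cooling amount: t = 3/2
Cooled Left option: 19 - 3/2 = 35/2
Cooled Right option: -37 + 3/2 = -71/2
Cooled game: {35/2 | -71/2}
Left option = 35/2

35/2


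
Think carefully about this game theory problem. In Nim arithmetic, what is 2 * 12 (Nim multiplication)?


Nim multiplication is bilinear over XOR: (u XOR v) * w = (u*w) XOR (v*w).
So we split each operand into its bit components and XOR the pairwise Nim products.
2 = 2 (as XOR of powers of 2).
12 = 4 + 8 (as XOR of powers of 2).
Using the standard Nim-product table on single bits:
  2*2 = 3,   2*4 = 8,   2*8 = 12,
  4*4 = 6,   4*8 = 11,  8*8 = 13,
and  1*x = x (identity), k*l = l*k (commutative).
Pairwise Nim products:
  2 * 4 = 8
  2 * 8 = 12
XOR them: 8 XOR 12 = 4.
Result: 2 * 12 = 4 (in Nim).

4


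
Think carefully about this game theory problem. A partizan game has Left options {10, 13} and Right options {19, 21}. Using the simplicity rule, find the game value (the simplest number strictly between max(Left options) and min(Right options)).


Left options: {10, 13}, max = 13
Right options: {19, 21}, min = 19
All options are numbers and max(Left) < min(Right), so by the simplicity theorem the value is the simplest (earliest-born) number strictly between 13 and 19.
Integers 14 through 18 all lie strictly between 13 and 19.
Among integers, the simplest (lowest birthday = smallest |n|; 0 is born on day 0, +-n on day n) is 14.
No non-integer in the interval can be simpler: if x is a non-integer in the interval, then floor(x) or ceil(x) also lies in the interval (the interval contains an integer), and both are proper prefixes of x's sign expansion, i.e. born earlier. So the game value is 14.
Game value = 14

14


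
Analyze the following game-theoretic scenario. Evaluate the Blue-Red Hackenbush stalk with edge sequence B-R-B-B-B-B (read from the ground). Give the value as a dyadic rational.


Edges (from ground): B-R-B-B-B-B
By Berlekamp's sign-expansion rule, a Blue-Red Hackenbush stalk has the value of the surreal number whose sign sequence is the edge sequence with B -> + and R -> -.
Sign sequence: +-++++
Trace the sign expansion in the surreal number tree, starting from 0:
Edge 1: B (sign +) -> bounds (0, +inf), value = 1
Edge 2: R (sign -) -> bounds (0, 1), value = 1/2
Edge 3: B (sign +) -> bounds (1/2, 1), value = 3/4
Edge 4: B (sign +) -> bounds (3/4, 1), value = 7/8
Edge 5: B (sign +) -> bounds (7/8, 1), value = 15/16
Edge 6: B (sign +) -> bounds (15/16, 1), value = 31/32
Game value = 31/32

31/32


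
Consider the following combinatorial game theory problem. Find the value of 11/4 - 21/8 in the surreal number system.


x = 11/4, y = 21/8
Converting to common denominator: 8
x = 22/8, y = 21/8
x - y = 11/4 - 21/8 = 1/8

1/8


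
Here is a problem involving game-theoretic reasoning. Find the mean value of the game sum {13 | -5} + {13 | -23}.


G1 = {13 | -5}, G2 = {13 | -23}
Each is a switch {a | b} with numbers a > b; its mean value is (a + b)/2, and mean value is additive over game sums: m(G1 + G2) = m(G1) + m(G2).
Mean of G1 = (13 + (-5))/2 = 8/2 = 4
Mean of G2 = (13 + (-23))/2 = -10/2 = -5
Mean of G1 + G2 = 4 + -5 = -1

-1


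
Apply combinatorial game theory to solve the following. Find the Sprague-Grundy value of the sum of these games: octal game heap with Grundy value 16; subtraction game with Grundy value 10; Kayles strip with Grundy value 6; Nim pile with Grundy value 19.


By the Sprague-Grundy theorem, the Grundy value of a sum of games is the XOR of individual Grundy values.
octal game heap: Grundy value = 16. Running XOR: 0 XOR 16 = 16
subtraction game: Grundy value = 10. Running XOR: 16 XOR 10 = 26
Kayles strip: Grundy value = 6. Running XOR: 26 XOR 6 = 28
Nim pile: Grundy value = 19. Running XOR: 28 XOR 19 = 15
The combined Grundy value is 15.

15


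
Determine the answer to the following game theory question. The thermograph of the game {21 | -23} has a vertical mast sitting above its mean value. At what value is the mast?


Game = {21 | -23}, a switch {a | b} with numbers a > b.
Its thermograph has left wall a - t and right wall b + t, which meet at t = (a - b)/2, where both equal (a + b)/2. So the mast (mean value) is at (a + b)/2.
Mean = (21 + (-23))/2 = -2/2 = -1

-1


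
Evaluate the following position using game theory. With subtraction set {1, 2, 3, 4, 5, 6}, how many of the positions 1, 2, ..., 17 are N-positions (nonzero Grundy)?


Subtraction set S = {1, 2, 3, 4, 5, 6}, so G(n) = n mod 7.
G(n) = 0 when n is a multiple of 7.
Multiples of 7 in [1, 17]: 2
N-positions (nonzero Grundy) = 17 - 2 = 15

15


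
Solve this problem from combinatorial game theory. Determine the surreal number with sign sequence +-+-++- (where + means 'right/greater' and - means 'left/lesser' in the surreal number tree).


Sign expansion: +-+-++-
Rule: track bounds (lo, hi), initially (-inf, +inf). On '+', the current value becomes lo and we move to the simplest number in (value, hi): value + 1 if hi = +inf, otherwise the midpoint (value + hi)/2. On '-', the current value becomes hi and we move to value - 1 if lo = -inf, otherwise the midpoint (lo + value)/2.
Start at 0.
Step 1: sign = +, move right. Bounds: (0, +inf). Value = 1
Step 2: sign = -, move left. Bounds: (0, 1). Value = 1/2
Step 3: sign = +, move right. Bounds: (1/2, 1). Value = 3/4
Step 4: sign = -, move left. Bounds: (1/2, 3/4). Value = 5/8
Step 5: sign = +, move right. Bounds: (5/8, 3/4). Value = 11/16
Step 6: sign = +, move right. Bounds: (11/16, 3/4). Value = 23/32
Step 7: sign = -, move left. Bounds: (11/16, 23/32). Value = 45/64
The surreal number with sign expansion +-+-++- is 45/64.

45/64


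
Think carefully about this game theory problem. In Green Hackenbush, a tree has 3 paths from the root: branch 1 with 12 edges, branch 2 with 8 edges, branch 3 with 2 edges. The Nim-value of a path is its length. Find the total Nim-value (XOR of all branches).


The tree has 3 branches from the ground vertex.
In Green Hackenbush, the Nim-value of a simple path of length k is k.
Branch 1: length 12, Nim-value = 12
Branch 2: length 8, Nim-value = 8
Branch 3: length 2, Nim-value = 2
Total Nim-value = XOR of all branch values:
0 XOR 12 = 12
12 XOR 8 = 4
4 XOR 2 = 6
Nim-value of the tree = 6

6


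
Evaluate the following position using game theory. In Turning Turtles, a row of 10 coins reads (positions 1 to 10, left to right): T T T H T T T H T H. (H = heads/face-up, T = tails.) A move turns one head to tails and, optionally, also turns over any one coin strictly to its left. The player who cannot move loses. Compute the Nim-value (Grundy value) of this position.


Coins: T T T H T T T H T H
Key fact: a single head at position k behaves exactly like a Nim heap of size k (turning it to T and optionally flipping a coin at j < k corresponds to moving the heap from k to j, or to 0), and heads combine as a disjunctive sum (two heads at the same place would cancel, matching j XOR j = 0). So the Nim-value is the XOR of the 1-indexed positions of the heads.
Face-up positions (1-indexed): [4, 8, 10]
XOR 0 with 4: 0 XOR 4 = 4
XOR 4 with 8: 4 XOR 8 = 12
XOR 12 with 10: 12 XOR 10 = 6
Nim-value = 6

6


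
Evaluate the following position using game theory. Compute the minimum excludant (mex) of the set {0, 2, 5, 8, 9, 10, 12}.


Set = {0, 2, 5, 8, 9, 10, 12}
0 is in the set.
1 is NOT in the set. This is the mex.
mex = 1

1


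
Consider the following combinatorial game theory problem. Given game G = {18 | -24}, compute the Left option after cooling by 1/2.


Original game: {18 | -24} (a switch {a | b} with a > b).
Cooling by t (for t below the temperature (a - b)/2 = 21) taxes each move by t: {a | b} cooled by t is {a - t | b + t}.
Cooling amount: t = 1/2
Cooled Left option: 18 - 1/2 = 35/2
Cooled Right option: -24 + 1/2 = -47/2
Cooled game: {35/2 | -47/2}
Left option = 35/2

35/2


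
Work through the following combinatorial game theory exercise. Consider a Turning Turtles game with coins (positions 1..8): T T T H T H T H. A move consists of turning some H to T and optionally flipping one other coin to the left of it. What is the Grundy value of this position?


Coins: T T T H T H T H
Key fact: a single head at position k behaves exactly like a Nim heap of size k (turning it to T and optionally flipping a coin at j < k corresponds to moving the heap from k to j, or to 0), and heads combine as a disjunctive sum (two heads at the same place would cancel, matching j XOR j = 0). So the Nim-value is the XOR of the 1-indexed positions of the heads.
Face-up positions (1-indexed): [4, 6, 8]
XOR 0 with 4: 0 XOR 4 = 4
XOR 4 with 6: 4 XOR 6 = 2
XOR 2 with 8: 2 XOR 8 = 10
Nim-value = 10

10


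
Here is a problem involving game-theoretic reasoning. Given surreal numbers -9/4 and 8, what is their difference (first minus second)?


x = -9/4, y = 8
Converting to common denominator: 4
x = -9/4, y = 32/4
x - y = -9/4 - 8 = -41/4

-41/4


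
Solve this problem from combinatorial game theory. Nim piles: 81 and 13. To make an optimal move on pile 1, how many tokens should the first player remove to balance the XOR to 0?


Piles: 81 and 13
Current XOR: 81 XOR 13 = 92 (non-zero, so this is an N-position).
To make the XOR zero, we need to find a move that balances the piles.
For pile 1 (size 81): target = 81 XOR 92 = 13
We reduce pile 1 from 81 to 13.
Tokens removed: 81 - 13 = 68
Verification: 13 XOR 13 = 0

68


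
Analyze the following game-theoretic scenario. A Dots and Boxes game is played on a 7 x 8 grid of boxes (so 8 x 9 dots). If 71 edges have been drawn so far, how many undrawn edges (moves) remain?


Grid: 7 x 8 boxes, i.e. 8 rows and 9 columns of dots.
Horizontal edges: (rows + 1) * cols = 8 * 8 = 64
Vertical edges: rows * (cols + 1) = 7 * 9 = 63
Total edges: 64 + 63 = 127
Edges drawn: 71
Remaining: 127 - 71 = 56

56


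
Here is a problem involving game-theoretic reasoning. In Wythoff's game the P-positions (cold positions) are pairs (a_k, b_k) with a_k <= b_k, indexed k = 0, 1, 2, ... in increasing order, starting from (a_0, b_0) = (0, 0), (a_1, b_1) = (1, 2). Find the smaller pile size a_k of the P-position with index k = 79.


By Wythoff's theorem, a_k = floor(k * phi) and b_k = floor(k * phi^2) = a_k + k, where phi = (1 + sqrt(5))/2 is the golden ratio.
phi = (1 + sqrt(5))/2 = 1.618034
k = 79
k * phi = 79 * 1.618034 = 127.824685
a_79 = floor(k * phi) = 127

127


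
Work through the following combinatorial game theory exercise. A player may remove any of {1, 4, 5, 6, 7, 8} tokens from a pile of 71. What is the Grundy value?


The subtraction set is S = {1, 4, 5, 6, 7, 8}.
G(k) = mex{ G(k - s) : s in S, s <= k }. We compute iteratively: G(0) = 0.
G(1) = mex({0}) = 1
G(2) = mex({1}) = 0
G(3) = mex({0}) = 1
G(4) = mex({0, 1}) = 2
G(5) = mex({0, 1, 2}) = 3
G(6) = mex({0, 1, 3}) = 2
G(7) = mex({0, 1, 2}) = 3
G(8) = mex({0, 1, 2, 3}) = 4
G(9) = mex({0, 1, 2, 3, 4}) = 5
G(10) = mex({0, 1, 2, 3, 5}) = 4
G(11) = mex({1, 2, 3, 4}) = 0
G(12) = mex({0, 2, 3, 4}) = 1
G(13) = mex({1, 2, 3, 4, 5}) = 0
G(14) = mex({0, 2, 3, 4, 5}) = 1
G(15) = mex({0, 1, 3, 4, 5}) = 2
G(16) = mex({0, 1, 2, 4, 5}) = 3
G(17) = mex({0, 1, 3, 4, 5}) = 2
G(18) = mex({0, 1, 2, 4}) = 3
Observe that G(11)..G(18) = 0, 1, 0, 1, 2, 3, 2, 3 repeats G(0)..G(7) = 0, 1, 0, 1, 2, 3, 2, 3.
For k >= max(S) = 8, G(k) is determined by the previous 8 values G(k-8)..G(k-1); a window of 8 consecutive values has recurred shifted by 11, so by induction G(k + 11) = G(k) for all k >= 0: the sequence is periodic from the start with period 11.
One period: G(0..10) = 0, 1, 0, 1, 2, 3, 2, 3, 4, 5, 4.
71 mod 11 = 5, so G(71) = G(5) = 3.

3


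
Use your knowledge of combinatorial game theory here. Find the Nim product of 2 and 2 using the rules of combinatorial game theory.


Nim multiplication is bilinear over XOR: (u XOR v) * w = (u*w) XOR (v*w).
So we split each operand into its bit components and XOR the pairwise Nim products.
2 = 2 (as XOR of powers of 2).
2 = 2 (as XOR of powers of 2).
Using the standard Nim-product table on single bits:
  2*2 = 3,   2*4 = 8,   2*8 = 12,
  4*4 = 6,   4*8 = 11,  8*8 = 13,
and  1*x = x (identity), k*l = l*k (commutative).
Pairwise Nim products:
  2 * 2 = 3
XOR them: 3 = 3.
Result: 2 * 2 = 3 (in Nim).

3


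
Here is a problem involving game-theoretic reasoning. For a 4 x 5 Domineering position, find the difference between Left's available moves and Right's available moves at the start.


Board is 4 x 5 (rows x cols).
Left (vertical) placements: (rows-1) * cols = 3 * 5 = 15
Right (horizontal) placements: rows * (cols-1) = 4 * 4 = 16
Advantage = Left - Right = 15 - 16 = -1

-1


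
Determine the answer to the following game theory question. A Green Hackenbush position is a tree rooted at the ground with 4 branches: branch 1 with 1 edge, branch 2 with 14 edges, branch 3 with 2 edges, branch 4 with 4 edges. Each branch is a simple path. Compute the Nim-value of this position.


The tree has 4 branches from the ground vertex.
In Green Hackenbush, the Nim-value of a simple path of length k is k.
Branch 1: length 1, Nim-value = 1
Branch 2: length 14, Nim-value = 14
Branch 3: length 2, Nim-value = 2
Branch 4: length 4, Nim-value = 4
Total Nim-value = XOR of all branch values:
0 XOR 1 = 1
1 XOR 14 = 15
15 XOR 2 = 13
13 XOR 4 = 9
Nim-value of the tree = 9

9


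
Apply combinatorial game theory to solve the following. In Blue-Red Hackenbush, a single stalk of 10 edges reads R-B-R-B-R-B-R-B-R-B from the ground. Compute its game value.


Edges (from ground): R-B-R-B-R-B-R-B-R-B
By Berlekamp's sign-expansion rule, a Blue-Red Hackenbush stalk has the value of the surreal number whose sign sequence is the edge sequence with B -> + and R -> -.
Sign sequence: -+-+-+-+-+
Trace the sign expansion in the surreal number tree, starting from 0:
Edge 1: R (sign -) -> bounds (-inf, 0), value = -1
Edge 2: B (sign +) -> bounds (-1, 0), value = -1/2
Edge 3: R (sign -) -> bounds (-1, -1/2), value = -3/4
Edge 4: B (sign +) -> bounds (-3/4, -1/2), value = -5/8
Edge 5: R (sign -) -> bounds (-3/4, -5/8), value = -11/16
Edge 6: B (sign +) -> bounds (-11/16, -5/8), value = -21/32
Edge 7: R (sign -) -> bounds (-11/16, -21/32), value = -43/64
Edge 8: B (sign +) -> bounds (-43/64, -21/32), value = -85/128
Edge 9: R (sign -) -> bounds (-43/64, -85/128), value = -171/256
Edge 10: B (sign +) -> bounds (-171/256, -85/128), value = -341/512
Game value = -341/512

-341/512


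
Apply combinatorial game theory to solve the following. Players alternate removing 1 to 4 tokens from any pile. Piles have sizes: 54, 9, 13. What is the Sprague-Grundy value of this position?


Subtraction set: {1, 2, 3, 4}
For this subtraction set, G(n) = n mod 5 (period = max + 1 = 5).
Pile 1 (size 54): G(54) = 54 mod 5 = 4
Pile 2 (size 9): G(9) = 9 mod 5 = 4
Pile 3 (size 13): G(13) = 13 mod 5 = 3
Total Grundy value = XOR of all: 4 XOR 4 XOR 3 = 3

3


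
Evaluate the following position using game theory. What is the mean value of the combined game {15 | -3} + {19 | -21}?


G1 = {15 | -3}, G2 = {19 | -21}
Each is a switch {a | b} with numbers a > b; its mean value is (a + b)/2, and mean value is additive over game sums: m(G1 + G2) = m(G1) + m(G2).
Mean of G1 = (15 + (-3))/2 = 12/2 = 6
Mean of G2 = (19 + (-21))/2 = -2/2 = -1
Mean of G1 + G2 = 6 + -1 = 5

5


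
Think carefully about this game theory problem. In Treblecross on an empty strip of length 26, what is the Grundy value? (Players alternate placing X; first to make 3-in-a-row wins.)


Treblecross: place X on empty cells; 3-in-a-row wins.
Playing within two cells of an existing X lets the opponent win at once, so sensible play treats the cells i-2..i+2 around each X as dead. The player left with no safe cell loses, so this is a normal-play take-away game on strips of safe cells.
Placing X at cell i (0-indexed) of a strip of k safe cells leaves independent strips of sizes max(0, i-2) and max(0, k-i-3). Hence G(k) = mex{ G(max(0,i-2)) XOR G(max(0,k-i-3)) : 0 <= i < k }, with G(0) = 0.
G(1): splits (0,0):0^0=0 -> mex({0}) = 1
G(2): splits (0,0):0^0=0 -> mex({0}) = 1
G(3): splits (0,0):0^0=0 -> mex({0}) = 1
G(4): splits (0,1):0^1=1 (0,0):0^0=0 -> mex({0, 1}) = 2
G(5): splits (0,2):0^1=1 (0,1):0^1=1 (0,0):0^0=0 -> mex({0, 1}) = 2
G(6) = mex({1}) = 0
G(7) = mex({0, 1, 2}) = 3
G(8) = mex({0, 1, 2}) = 3
G(9) = mex({0, 2}) = 1
G(10) = mex({0, 2, 3}) = 1
G(11) = mex({0, 3}) = 1
G(12) = mex({1, 3}) = 0
G(13) = mex({0, 1, 2, 3}) = 4
G(14) = mex({0, 1, 2}) = 3
G(15) = mex({0, 1, 2}) = 3
G(16) = mex({0, 1, 2, 4}) = 3
G(17) = mex({0, 1, 3, 4}) = 2
G(18) = mex({0, 1, 3, 4}) = 2
G(19) = mex({0, 1, 3, 5}) = 2
G(20) = mex({0, 1, 2, 3, 5}) = 4
G(21) = mex({0, 1, 2, 3, 5}) = 4
G(22) = mex({1, 2, 6}) = 0
G(23) = mex({0, 1, 2, 3, 4, 6}) = 5
G(24) = mex({0, 1, 2, 3, 4}) = 5
G(25) = mex({0, 1, 3, 4, 7}) = 2
G(26) = mex({0, 1, 3, 4, 5, 7}) = 2
Therefore G(26) = 2.

2


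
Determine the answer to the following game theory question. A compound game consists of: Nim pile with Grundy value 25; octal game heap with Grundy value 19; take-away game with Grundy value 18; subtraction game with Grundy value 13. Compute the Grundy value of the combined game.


By the Sprague-Grundy theorem, the Grundy value of a sum of games is the XOR of individual Grundy values.
Nim pile: Grundy value = 25. Running XOR: 0 XOR 25 = 25
octal game heap: Grundy value = 19. Running XOR: 25 XOR 19 = 10
take-away game: Grundy value = 18. Running XOR: 10 XOR 18 = 24
subtraction game: Grundy value = 13. Running XOR: 24 XOR 13 = 21
The combined Grundy value is 21.

21


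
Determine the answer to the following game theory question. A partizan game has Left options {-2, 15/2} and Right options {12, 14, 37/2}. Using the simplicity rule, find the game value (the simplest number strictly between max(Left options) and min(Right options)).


Left options: {-2, 15/2}, max = 15/2
Right options: {12, 14, 37/2}, min = 12
All options are numbers and max(Left) < min(Right), so by the simplicity theorem the value is the simplest (earliest-born) number strictly between 15/2 and 12.
Integers 8 through 11 all lie strictly between 15/2 and 12.
Among integers, the simplest (lowest birthday = smallest |n|; 0 is born on day 0, +-n on day n) is 8.
No non-integer in the interval can be simpler: if x is a non-integer in the interval, then floor(x) or ceil(x) also lies in the interval (the interval contains an integer), and both are proper prefixes of x's sign expansion, i.e. born earlier. So the game value is 8.
Game value = 8

8
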